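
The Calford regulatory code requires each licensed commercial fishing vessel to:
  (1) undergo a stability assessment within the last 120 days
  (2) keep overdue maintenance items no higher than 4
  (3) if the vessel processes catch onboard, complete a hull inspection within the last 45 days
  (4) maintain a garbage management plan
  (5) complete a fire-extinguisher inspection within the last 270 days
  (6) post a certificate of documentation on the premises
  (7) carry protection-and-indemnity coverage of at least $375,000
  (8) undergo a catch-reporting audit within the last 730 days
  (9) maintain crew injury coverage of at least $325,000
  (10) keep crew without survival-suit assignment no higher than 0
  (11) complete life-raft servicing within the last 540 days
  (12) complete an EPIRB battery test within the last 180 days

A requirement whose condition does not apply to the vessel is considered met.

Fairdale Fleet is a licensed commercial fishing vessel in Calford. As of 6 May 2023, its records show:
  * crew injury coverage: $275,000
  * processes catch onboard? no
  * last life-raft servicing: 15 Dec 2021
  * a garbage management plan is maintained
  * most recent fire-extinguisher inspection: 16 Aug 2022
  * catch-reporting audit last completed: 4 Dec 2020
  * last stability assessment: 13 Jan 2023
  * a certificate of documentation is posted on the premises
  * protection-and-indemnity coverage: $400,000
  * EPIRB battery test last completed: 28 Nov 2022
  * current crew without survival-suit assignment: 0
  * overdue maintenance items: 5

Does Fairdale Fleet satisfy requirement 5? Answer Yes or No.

5. fire-extinguisher inspection 263 days ago vs limit 270 → met

Yes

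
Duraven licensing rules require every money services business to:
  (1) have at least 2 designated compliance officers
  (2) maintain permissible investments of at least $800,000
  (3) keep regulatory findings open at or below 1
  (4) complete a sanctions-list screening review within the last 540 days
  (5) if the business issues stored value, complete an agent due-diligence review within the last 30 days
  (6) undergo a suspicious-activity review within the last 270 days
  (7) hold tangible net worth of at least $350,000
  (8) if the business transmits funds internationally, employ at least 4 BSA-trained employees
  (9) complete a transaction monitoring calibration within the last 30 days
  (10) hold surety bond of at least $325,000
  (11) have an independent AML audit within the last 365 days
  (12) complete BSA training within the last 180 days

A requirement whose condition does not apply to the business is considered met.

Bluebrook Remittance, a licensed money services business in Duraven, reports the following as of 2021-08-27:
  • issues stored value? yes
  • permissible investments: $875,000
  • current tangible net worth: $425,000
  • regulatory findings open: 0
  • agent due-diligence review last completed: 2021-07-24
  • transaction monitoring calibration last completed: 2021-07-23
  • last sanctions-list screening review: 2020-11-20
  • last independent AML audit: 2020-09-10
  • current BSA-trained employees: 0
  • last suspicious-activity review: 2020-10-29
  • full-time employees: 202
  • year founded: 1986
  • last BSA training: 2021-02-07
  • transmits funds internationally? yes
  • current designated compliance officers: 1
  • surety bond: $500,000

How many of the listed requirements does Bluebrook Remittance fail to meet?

1. designated compliance officers 1 < 2 → not met
2. permissible investments $875,000 ≥ $800,000 → met
3. regulatory findings open 0 ≤ 1 → met
4. sanctions-list screening review 280 days ago vs limit 540 → met
5. condition 'issues stored value' holds; agent due-diligence review 34 days ago vs limit 30 → not met
6. suspicious-activity review 302 days ago vs limit 270 → not met
7. tangible net worth $425,000 ≥ $350,000 → met
8. condition 'transmits funds internationally' holds; BSA-trained employees 0 < 4 → not met
9. transaction monitoring calibration 35 days ago vs limit 30 → not met
10. surety bond $500,000 ≥ $325,000 → met
11. independent AML audit 351 days ago vs limit 365 → met
12. BSA training 201 days ago vs limit 180 → not met
Not met: 6 of 12

6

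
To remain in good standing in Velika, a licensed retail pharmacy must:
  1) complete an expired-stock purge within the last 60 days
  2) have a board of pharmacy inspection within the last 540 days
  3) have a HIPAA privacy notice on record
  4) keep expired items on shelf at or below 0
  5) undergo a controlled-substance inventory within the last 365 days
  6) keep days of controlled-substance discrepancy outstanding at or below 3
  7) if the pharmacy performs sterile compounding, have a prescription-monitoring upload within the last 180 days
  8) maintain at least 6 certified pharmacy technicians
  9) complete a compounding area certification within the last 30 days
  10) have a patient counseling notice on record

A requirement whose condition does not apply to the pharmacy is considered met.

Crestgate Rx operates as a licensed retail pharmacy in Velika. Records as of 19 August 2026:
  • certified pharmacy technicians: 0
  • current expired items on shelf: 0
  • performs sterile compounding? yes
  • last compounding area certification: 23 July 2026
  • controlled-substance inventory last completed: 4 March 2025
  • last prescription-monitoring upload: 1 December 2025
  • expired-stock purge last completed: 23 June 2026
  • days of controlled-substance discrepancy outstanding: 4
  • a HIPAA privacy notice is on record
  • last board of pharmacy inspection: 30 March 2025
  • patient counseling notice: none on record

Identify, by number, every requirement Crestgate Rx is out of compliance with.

1. expired-stock purge 57 days ago vs limit 60 → met
2. board of pharmacy inspection 507 days ago vs limit 540 → met
3. HIPAA privacy notice present → met
4. expired items on shelf 0 ≤ 0 → met
5. controlled-substance inventory 533 days ago vs limit 365 → not met
6. days of controlled-substance discrepancy outstanding 4 > 3 → not met
7. condition 'performs sterile compounding' holds; prescription-monitoring upload 261 days ago vs limit 180 → not met
8. certified pharmacy technicians 0 < 6 → not met
9. compounding area certification 27 days ago vs limit 30 → met
10. patient counseling notice absent → not met
Not met: 5, 6, 7, 8, 10

5, 6, 7, 8, 10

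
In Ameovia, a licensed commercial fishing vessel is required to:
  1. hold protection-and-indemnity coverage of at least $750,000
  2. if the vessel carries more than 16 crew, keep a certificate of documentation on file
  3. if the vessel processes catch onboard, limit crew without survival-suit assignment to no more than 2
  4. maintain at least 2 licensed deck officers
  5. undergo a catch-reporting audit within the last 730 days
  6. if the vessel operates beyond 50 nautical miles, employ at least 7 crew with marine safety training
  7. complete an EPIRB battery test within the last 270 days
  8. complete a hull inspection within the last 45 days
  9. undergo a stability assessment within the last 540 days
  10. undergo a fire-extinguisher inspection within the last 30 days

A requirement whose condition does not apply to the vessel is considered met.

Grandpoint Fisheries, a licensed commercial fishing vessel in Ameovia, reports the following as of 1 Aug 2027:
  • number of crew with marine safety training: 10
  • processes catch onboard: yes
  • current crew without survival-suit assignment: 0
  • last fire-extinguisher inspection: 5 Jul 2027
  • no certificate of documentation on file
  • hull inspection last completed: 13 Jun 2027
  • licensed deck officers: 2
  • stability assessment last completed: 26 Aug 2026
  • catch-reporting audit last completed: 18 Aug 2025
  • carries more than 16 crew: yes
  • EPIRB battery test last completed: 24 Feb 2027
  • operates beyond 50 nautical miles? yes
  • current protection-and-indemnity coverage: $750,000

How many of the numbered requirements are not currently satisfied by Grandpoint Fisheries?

2

1. protection-and-indemnity coverage $750,000 ≥ $750,000 → met
2. condition 'carries more than 16 crew' holds; certificate of documentation absent → not met
3. condition 'processes catch onboard' holds; crew without survival-suit assignment 0 ≤ 2 → met
4. licensed deck officers 2 ≥ 2 → met
5. catch-reporting audit 713 days ago vs limit 730 → met
6. condition 'operates beyond 50 nautical miles' holds; crew with marine safety training 10 ≥ 7 → met
7. EPIRB battery test 158 days ago vs limit 270 → met
8. hull inspection 49 days ago vs limit 45 → not met
9. stability assessment 340 days ago vs limit 540 → met
10. fire-extinguisher inspection 27 days ago vs limit 30 → met
Not met: 2 of 10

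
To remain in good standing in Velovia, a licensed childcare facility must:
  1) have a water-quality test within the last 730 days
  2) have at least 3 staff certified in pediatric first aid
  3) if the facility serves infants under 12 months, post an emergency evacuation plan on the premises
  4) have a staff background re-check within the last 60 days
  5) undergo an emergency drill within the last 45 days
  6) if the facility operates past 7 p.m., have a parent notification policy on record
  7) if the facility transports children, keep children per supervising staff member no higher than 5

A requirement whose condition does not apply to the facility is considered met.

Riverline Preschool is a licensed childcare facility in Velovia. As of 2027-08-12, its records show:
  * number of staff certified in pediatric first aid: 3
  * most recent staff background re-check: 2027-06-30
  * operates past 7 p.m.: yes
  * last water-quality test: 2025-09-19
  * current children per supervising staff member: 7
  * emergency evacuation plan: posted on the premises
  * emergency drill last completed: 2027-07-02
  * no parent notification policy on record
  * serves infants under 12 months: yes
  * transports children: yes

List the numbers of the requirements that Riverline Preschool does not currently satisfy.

6, 7

1. water-quality test 692 days ago vs limit 730 → met
2. staff certified in pediatric first aid 3 ≥ 3 → met
3. condition 'serves infants under 12 months' holds; emergency evacuation plan present → met
4. staff background re-check 43 days ago vs limit 60 → met
5. emergency drill 41 days ago vs limit 45 → met
6. condition 'operates past 7 p.m.' holds; parent notification policy absent → not met
7. condition 'transports children' holds; children per supervising staff member 7 > 5 → not met
Not met: 6, 7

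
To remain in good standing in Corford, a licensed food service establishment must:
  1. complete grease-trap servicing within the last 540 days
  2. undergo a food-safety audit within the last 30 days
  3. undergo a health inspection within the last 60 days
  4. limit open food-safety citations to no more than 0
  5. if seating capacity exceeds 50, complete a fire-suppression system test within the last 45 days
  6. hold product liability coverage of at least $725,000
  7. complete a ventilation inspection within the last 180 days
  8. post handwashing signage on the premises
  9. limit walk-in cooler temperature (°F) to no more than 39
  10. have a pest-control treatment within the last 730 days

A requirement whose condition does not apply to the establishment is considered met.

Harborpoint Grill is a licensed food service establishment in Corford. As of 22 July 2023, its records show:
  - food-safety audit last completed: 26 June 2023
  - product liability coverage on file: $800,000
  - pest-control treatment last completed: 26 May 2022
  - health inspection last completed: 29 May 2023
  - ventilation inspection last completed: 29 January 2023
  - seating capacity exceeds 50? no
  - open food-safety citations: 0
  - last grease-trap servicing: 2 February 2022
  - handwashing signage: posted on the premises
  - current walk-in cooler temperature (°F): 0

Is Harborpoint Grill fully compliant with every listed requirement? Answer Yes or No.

1. grease-trap servicing 535 days ago vs limit 540 → met
2. food-safety audit 26 days ago vs limit 30 → met
3. health inspection 54 days ago vs limit 60 → met
4. open food-safety citations 0 ≤ 0 → met
5. condition 'seating capacity exceeds 50' does not hold → requirement n/a → met
6. product liability coverage $800,000 ≥ $725,000 → met
7. ventilation inspection 174 days ago vs limit 180 → met
8. handwashing signage present → met
9. walk-in cooler temperature (°F) 0 ≤ 39 → met
10. pest-control treatment 422 days ago vs limit 730 → met
All met.

Yes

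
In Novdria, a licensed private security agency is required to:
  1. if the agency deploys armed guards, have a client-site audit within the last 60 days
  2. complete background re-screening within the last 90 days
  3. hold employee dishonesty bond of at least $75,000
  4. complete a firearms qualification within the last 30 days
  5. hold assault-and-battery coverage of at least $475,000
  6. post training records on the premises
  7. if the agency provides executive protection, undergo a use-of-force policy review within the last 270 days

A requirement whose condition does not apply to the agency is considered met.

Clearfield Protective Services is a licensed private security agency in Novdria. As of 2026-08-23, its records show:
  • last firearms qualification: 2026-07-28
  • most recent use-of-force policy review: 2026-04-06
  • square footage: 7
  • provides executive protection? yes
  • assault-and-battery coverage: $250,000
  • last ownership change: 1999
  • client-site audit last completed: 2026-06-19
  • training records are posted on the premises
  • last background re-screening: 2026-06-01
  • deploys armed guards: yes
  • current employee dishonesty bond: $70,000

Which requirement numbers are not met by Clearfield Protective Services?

1, 3, 5

1. condition 'deploys armed guards' holds; client-site audit 65 days ago vs limit 60 → not met
2. background re-screening 83 days ago vs limit 90 → met
3. employee dishonesty bond $70,000 < $75,000 → not met
4. firearms qualification 26 days ago vs limit 30 → met
5. assault-and-battery coverage $250,000 < $475,000 → not met
6. training records present → met
7. condition 'provides executive protection' holds; use-of-force policy review 139 days ago vs limit 270 → met
Not met: 1, 3, 5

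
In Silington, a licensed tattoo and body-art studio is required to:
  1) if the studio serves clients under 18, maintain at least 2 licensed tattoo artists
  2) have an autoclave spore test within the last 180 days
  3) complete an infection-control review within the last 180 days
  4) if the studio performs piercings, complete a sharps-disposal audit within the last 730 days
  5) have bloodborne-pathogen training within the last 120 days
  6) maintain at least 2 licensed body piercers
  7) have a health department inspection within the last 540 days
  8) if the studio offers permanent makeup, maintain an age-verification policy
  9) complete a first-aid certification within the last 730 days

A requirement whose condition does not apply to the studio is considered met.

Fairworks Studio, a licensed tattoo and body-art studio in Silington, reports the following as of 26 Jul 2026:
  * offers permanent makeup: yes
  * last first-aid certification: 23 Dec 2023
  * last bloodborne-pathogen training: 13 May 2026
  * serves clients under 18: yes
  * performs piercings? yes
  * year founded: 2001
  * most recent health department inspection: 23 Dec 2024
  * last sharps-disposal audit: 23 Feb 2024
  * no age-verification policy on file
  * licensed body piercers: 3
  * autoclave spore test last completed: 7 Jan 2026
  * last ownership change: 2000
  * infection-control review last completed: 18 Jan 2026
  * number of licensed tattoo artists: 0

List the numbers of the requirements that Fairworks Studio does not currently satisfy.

1, 2, 3, 4, 7, 8, 9

1. condition 'serves clients under 18' holds; licensed tattoo artists 0 < 2 → not met
2. autoclave spore test 200 days ago vs limit 180 → not met
3. infection-control review 189 days ago vs limit 180 → not met
4. condition 'performs piercings' holds; sharps-disposal audit 884 days ago vs limit 730 → not met
5. bloodborne-pathogen training 74 days ago vs limit 120 → met
6. licensed body piercers 3 ≥ 2 → met
7. health department inspection 580 days ago vs limit 540 → not met
8. condition 'offers permanent makeup' holds; age-verification policy absent → not met
9. first-aid certification 946 days ago vs limit 730 → not met
Not met: 1, 2, 3, 4, 7, 8, 9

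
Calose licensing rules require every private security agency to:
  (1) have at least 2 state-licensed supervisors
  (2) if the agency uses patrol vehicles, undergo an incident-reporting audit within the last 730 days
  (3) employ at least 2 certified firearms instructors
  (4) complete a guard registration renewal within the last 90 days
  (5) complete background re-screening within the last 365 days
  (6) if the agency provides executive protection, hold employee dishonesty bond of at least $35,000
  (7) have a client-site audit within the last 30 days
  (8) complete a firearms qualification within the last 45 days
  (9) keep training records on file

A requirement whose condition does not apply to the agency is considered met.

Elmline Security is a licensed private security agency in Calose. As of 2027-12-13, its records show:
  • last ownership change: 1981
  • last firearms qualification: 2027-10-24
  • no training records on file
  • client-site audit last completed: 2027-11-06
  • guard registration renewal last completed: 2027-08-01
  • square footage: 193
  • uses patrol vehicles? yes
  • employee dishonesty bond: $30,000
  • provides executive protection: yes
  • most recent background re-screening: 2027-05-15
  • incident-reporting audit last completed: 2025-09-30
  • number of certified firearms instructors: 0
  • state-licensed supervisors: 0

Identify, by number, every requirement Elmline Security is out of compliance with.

1. state-licensed supervisors 0 < 2 → not met
2. condition 'uses patrol vehicles' holds; incident-reporting audit 804 days ago vs limit 730 → not met
3. certified firearms instructors 0 < 2 → not met
4. guard registration renewal 134 days ago vs limit 90 → not met
5. background re-screening 212 days ago vs limit 365 → met
6. condition 'provides executive protection' holds; employee dishonesty bond $30,000 < $35,000 → not met
7. client-site audit 37 days ago vs limit 30 → not met
8. firearms qualification 50 days ago vs limit 45 → not met
9. training records absent → not met
Not met: 1, 2, 3, 4, 6, 7, 8, 9

1, 2, 3, 4, 6, 7, 8, 9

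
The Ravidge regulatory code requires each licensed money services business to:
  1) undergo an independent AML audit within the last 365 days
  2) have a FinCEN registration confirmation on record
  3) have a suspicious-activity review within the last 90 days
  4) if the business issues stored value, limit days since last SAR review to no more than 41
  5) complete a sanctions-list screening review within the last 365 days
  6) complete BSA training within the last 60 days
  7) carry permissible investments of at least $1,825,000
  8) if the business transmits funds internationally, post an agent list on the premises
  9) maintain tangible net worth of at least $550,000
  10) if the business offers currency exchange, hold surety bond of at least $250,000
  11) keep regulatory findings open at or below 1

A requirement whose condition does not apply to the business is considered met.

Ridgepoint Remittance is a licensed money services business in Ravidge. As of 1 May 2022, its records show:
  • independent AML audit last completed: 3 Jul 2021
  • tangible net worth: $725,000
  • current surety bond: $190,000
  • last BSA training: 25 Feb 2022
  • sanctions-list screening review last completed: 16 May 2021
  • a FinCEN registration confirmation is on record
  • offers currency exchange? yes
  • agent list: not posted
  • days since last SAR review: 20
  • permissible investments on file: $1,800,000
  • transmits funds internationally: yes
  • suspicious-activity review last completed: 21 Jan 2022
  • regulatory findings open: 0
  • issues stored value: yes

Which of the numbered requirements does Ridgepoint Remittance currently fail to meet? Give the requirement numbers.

3, 6, 7, 8, 10

1. independent AML audit 302 days ago vs limit 365 → met
2. FinCEN registration confirmation present → met
3. suspicious-activity review 100 days ago vs limit 90 → not met
4. condition 'issues stored value' holds; days since last SAR review 20 ≤ 41 → met
5. sanctions-list screening review 350 days ago vs limit 365 → met
6. BSA training 65 days ago vs limit 60 → not met
7. permissible investments $1,800,000 < $1,825,000 → not met
8. condition 'transmits funds internationally' holds; agent list absent → not met
9. tangible net worth $725,000 ≥ $550,000 → met
10. condition 'offers currency exchange' holds; surety bond $190,000 < $250,000 → not met
11. regulatory findings open 0 ≤ 1 → met
Not met: 3, 6, 7, 8, 10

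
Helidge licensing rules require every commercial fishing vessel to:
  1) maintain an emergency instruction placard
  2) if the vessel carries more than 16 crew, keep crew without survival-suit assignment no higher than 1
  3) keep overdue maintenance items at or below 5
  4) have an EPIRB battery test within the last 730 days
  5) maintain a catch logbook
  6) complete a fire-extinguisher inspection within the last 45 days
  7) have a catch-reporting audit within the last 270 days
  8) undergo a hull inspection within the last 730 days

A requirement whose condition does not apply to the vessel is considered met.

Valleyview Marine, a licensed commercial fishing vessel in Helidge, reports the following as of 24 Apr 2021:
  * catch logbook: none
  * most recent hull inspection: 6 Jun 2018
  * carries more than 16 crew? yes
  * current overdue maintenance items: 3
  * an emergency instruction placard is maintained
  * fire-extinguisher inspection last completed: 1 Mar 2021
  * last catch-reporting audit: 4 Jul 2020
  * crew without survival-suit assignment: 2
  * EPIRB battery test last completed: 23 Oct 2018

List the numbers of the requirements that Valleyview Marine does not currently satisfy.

1. emergency instruction placard present → met
2. condition 'carries more than 16 crew' holds; crew without survival-suit assignment 2 > 1 → not met
3. overdue maintenance items 3 ≤ 5 → met
4. EPIRB battery test 914 days ago vs limit 730 → not met
5. catch logbook absent → not met
6. fire-extinguisher inspection 54 days ago vs limit 45 → not met
7. catch-reporting audit 294 days ago vs limit 270 → not met
8. hull inspection 1053 days ago vs limit 730 → not met
Not met: 2, 4, 5, 6, 7, 8

2, 4, 5, 6, 7, 8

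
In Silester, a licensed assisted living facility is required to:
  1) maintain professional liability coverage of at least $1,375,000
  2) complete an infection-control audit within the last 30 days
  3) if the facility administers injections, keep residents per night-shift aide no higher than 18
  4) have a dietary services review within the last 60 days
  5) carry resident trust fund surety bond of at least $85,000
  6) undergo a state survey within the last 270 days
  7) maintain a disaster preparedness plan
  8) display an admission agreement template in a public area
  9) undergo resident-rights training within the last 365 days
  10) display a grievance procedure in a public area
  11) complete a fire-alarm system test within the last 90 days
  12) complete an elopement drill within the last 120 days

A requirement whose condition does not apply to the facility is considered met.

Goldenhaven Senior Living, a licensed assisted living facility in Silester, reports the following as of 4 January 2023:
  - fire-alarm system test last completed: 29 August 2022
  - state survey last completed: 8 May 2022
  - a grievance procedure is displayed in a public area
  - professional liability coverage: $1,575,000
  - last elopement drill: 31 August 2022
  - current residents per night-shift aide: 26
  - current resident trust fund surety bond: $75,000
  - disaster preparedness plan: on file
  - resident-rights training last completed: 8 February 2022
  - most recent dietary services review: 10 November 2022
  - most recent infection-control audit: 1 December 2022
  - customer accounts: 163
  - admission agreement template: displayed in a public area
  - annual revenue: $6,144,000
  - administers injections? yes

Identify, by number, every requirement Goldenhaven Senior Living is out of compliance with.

1. professional liability coverage $1,575,000 ≥ $1,375,000 → met
2. infection-control audit 34 days ago vs limit 30 → not met
3. condition 'administers injections' holds; residents per night-shift aide 26 > 18 → not met
4. dietary services review 55 days ago vs limit 60 → met
5. resident trust fund surety bond $75,000 < $85,000 → not met
6. state survey 241 days ago vs limit 270 → met
7. disaster preparedness plan present → met
8. admission agreement template present → met
9. resident-rights training 330 days ago vs limit 365 → met
10. grievance procedure present → met
11. fire-alarm system test 128 days ago vs limit 90 → not met
12. elopement drill 126 days ago vs limit 120 → not met
Not met: 2, 3, 5, 11, 12

2, 3, 5, 11, 12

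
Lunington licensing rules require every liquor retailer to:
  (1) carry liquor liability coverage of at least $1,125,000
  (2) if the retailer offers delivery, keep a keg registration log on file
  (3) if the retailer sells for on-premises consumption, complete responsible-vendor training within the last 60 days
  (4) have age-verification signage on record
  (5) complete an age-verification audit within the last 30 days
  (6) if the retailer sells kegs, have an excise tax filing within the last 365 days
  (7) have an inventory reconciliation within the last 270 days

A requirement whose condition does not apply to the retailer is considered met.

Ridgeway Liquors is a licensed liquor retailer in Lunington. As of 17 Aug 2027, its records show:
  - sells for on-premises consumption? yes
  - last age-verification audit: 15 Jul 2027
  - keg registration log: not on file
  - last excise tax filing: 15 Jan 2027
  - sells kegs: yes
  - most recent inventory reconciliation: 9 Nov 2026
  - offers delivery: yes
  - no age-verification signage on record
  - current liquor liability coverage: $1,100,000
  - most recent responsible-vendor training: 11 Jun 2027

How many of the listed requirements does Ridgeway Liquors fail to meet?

1. liquor liability coverage $1,100,000 < $1,125,000 → not met
2. condition 'offers delivery' holds; keg registration log absent → not met
3. condition 'sells for on-premises consumption' holds; responsible-vendor training 67 days ago vs limit 60 → not met
4. age-verification signage absent → not met
5. age-verification audit 33 days ago vs limit 30 → not met
6. condition 'sells kegs' holds; excise tax filing 214 days ago vs limit 365 → met
7. inventory reconciliation 281 days ago vs limit 270 → not met
Not met: 6 of 7

6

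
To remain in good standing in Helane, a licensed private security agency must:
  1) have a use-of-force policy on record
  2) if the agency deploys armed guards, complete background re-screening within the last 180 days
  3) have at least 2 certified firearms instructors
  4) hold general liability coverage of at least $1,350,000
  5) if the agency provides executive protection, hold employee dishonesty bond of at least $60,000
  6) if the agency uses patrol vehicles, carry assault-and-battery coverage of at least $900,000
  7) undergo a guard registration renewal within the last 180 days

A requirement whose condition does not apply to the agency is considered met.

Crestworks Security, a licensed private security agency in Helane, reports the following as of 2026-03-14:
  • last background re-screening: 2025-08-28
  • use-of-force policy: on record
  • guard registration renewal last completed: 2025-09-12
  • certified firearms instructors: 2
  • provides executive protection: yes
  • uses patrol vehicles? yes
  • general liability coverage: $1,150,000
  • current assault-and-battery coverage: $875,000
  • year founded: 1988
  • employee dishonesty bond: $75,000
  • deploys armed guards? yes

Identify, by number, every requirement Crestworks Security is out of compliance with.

2, 4, 6, 7

1. use-of-force policy present → met
2. condition 'deploys armed guards' holds; background re-screening 198 days ago vs limit 180 → not met
3. certified firearms instructors 2 ≥ 2 → met
4. general liability coverage $1,150,000 < $1,350,000 → not met
5. condition 'provides executive protection' holds; employee dishonesty bond $75,000 ≥ $60,000 → met
6. condition 'uses patrol vehicles' holds; assault-and-battery coverage $875,000 < $900,000 → not met
7. guard registration renewal 183 days ago vs limit 180 → not met
Not met: 2, 4, 6, 7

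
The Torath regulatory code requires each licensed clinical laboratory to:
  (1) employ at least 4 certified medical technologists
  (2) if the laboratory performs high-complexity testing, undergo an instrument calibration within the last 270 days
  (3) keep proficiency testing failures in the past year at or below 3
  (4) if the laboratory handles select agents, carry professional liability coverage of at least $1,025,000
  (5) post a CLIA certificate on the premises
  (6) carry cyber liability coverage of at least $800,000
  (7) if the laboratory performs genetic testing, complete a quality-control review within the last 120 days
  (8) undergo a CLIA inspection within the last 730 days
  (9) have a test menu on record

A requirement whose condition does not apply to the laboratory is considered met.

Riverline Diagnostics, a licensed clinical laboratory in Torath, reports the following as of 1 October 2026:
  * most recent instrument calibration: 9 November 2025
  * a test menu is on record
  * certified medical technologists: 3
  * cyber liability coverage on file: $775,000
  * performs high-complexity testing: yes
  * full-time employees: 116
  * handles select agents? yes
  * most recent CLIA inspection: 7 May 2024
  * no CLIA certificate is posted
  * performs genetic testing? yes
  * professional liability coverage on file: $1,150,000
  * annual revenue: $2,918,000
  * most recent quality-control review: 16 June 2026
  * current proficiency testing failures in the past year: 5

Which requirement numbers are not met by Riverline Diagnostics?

1, 2, 3, 5, 6, 8

1. certified medical technologists 3 < 4 → not met
2. condition 'performs high-complexity testing' holds; instrument calibration 326 days ago vs limit 270 → not met
3. proficiency testing failures in the past year 5 > 3 → not met
4. condition 'handles select agents' holds; professional liability coverage $1,150,000 ≥ $1,025,000 → met
5. CLIA certificate absent → not met
6. cyber liability coverage $775,000 < $800,000 → not met
7. condition 'performs genetic testing' holds; quality-control review 107 days ago vs limit 120 → met
8. CLIA inspection 877 days ago vs limit 730 → not met
9. test menu present → met
Not met: 1, 2, 3, 5, 6, 8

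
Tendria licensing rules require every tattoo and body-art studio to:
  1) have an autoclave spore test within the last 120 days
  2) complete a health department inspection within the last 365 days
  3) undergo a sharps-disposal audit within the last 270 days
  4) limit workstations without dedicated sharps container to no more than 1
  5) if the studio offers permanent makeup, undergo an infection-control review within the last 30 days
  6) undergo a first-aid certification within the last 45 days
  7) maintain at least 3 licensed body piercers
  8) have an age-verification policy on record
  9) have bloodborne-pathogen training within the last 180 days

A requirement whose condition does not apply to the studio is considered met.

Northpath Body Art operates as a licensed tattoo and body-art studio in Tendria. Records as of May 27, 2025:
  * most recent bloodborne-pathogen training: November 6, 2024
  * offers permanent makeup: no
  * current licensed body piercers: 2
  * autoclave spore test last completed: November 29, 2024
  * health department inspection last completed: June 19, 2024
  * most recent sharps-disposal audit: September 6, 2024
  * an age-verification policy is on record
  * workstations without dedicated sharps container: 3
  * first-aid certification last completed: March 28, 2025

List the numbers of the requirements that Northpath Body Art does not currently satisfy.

1, 4, 6, 7, 9

1. autoclave spore test 179 days ago vs limit 120 → not met
2. health department inspection 342 days ago vs limit 365 → met
3. sharps-disposal audit 263 days ago vs limit 270 → met
4. workstations without dedicated sharps container 3 > 1 → not met
5. condition 'offers permanent makeup' does not hold → requirement n/a → met
6. first-aid certification 60 days ago vs limit 45 → not met
7. licensed body piercers 2 < 3 → not met
8. age-verification policy present → met
9. bloodborne-pathogen training 202 days ago vs limit 180 → not met
Not met: 1, 4, 6, 7, 9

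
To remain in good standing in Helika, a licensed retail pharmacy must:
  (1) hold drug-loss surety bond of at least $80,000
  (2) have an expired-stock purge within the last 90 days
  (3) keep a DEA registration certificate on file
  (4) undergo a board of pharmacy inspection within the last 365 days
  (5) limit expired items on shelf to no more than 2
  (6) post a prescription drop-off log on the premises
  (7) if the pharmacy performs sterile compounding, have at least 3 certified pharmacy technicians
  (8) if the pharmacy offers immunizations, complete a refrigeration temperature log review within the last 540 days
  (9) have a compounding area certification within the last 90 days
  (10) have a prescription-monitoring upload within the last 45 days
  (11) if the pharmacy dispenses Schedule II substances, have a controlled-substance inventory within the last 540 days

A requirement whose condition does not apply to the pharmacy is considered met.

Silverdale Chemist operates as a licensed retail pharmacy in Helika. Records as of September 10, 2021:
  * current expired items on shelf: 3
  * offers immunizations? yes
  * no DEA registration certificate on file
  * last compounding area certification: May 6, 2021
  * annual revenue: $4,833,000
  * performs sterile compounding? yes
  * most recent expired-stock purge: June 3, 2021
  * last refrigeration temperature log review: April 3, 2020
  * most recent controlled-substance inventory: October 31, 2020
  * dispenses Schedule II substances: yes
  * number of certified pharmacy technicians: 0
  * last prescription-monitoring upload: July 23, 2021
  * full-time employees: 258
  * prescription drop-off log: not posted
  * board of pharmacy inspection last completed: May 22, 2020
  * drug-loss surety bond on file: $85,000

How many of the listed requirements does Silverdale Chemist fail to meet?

1. drug-loss surety bond $85,000 ≥ $80,000 → met
2. expired-stock purge 99 days ago vs limit 90 → not met
3. DEA registration certificate absent → not met
4. board of pharmacy inspection 476 days ago vs limit 365 → not met
5. expired items on shelf 3 > 2 → not met
6. prescription drop-off log absent → not met
7. condition 'performs sterile compounding' holds; certified pharmacy technicians 0 < 3 → not met
8. condition 'offers immunizations' holds; refrigeration temperature log review 525 days ago vs limit 540 → met
9. compounding area certification 127 days ago vs limit 90 → not met
10. prescription-monitoring upload 49 days ago vs limit 45 → not met
11. condition 'dispenses Schedule II substances' holds; controlled-substance inventory 314 days ago vs limit 540 → met
Not met: 8 of 11

8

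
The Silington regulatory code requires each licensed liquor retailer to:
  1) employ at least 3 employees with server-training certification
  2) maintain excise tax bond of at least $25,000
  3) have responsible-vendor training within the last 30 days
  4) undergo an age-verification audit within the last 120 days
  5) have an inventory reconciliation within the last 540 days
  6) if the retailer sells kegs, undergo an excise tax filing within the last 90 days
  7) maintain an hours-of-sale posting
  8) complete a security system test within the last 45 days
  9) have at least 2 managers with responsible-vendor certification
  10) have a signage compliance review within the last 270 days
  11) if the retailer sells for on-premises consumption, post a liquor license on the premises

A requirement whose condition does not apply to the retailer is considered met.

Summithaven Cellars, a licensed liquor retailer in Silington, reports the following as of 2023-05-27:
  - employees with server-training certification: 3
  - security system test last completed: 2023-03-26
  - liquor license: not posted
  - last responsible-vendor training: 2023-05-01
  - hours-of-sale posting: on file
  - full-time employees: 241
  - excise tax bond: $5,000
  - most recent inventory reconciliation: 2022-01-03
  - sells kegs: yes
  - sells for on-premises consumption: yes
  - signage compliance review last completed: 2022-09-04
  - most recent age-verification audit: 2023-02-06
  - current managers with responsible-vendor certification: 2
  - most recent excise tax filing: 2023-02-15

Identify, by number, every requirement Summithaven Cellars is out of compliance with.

2, 6, 8, 11

1. employees with server-training certification 3 ≥ 3 → met
2. excise tax bond $5,000 < $25,000 → not met
3. responsible-vendor training 26 days ago vs limit 30 → met
4. age-verification audit 110 days ago vs limit 120 → met
5. inventory reconciliation 509 days ago vs limit 540 → met
6. condition 'sells kegs' holds; excise tax filing 101 days ago vs limit 90 → not met
7. hours-of-sale posting present → met
8. security system test 62 days ago vs limit 45 → not met
9. managers with responsible-vendor certification 2 ≥ 2 → met
10. signage compliance review 265 days ago vs limit 270 → met
11. condition 'sells for on-premises consumption' holds; liquor license absent → not met
Not met: 2, 6, 8, 11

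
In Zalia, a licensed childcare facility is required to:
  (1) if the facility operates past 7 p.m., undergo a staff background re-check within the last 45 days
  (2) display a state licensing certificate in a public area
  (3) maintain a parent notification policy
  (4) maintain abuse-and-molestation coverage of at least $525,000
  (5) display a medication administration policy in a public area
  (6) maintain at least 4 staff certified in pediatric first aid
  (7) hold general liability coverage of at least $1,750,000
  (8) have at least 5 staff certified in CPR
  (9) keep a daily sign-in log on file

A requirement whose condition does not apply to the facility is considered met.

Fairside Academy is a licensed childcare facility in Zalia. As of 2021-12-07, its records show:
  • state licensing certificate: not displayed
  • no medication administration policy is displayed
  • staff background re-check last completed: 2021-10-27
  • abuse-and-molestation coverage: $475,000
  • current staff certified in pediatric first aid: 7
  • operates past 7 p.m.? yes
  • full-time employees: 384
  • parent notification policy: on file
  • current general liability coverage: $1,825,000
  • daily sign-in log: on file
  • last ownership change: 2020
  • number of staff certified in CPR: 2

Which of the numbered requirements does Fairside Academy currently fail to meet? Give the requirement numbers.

1. condition 'operates past 7 p.m.' holds; staff background re-check 41 days ago vs limit 45 → met
2. state licensing certificate absent → not met
3. parent notification policy present → met
4. abuse-and-molestation coverage $475,000 < $525,000 → not met
5. medication administration policy absent → not met
6. staff certified in pediatric first aid 7 ≥ 4 → met
7. general liability coverage $1,825,000 ≥ $1,750,000 → met
8. staff certified in CPR 2 < 5 → not met
9. daily sign-in log present → met
Not met: 2, 4, 5, 8

2, 4, 5, 8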